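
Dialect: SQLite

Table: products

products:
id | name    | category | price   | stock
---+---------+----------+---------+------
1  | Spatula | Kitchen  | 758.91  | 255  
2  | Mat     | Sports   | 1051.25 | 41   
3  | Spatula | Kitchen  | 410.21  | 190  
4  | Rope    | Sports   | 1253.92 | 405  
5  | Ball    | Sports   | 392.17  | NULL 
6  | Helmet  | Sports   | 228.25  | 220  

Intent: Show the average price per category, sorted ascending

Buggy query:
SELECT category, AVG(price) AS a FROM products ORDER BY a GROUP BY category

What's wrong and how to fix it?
Bug: GROUP BY must precede ORDER BY

Fix: Move ORDER BY to the end, after GROUP BY

Corrected query:
SELECT category, AVG(price) AS a FROM products GROUP BY category ORDER BY a

Result:
category | a       
---------+---------
Kitchen  | 584.56  
Sports   | 731.3975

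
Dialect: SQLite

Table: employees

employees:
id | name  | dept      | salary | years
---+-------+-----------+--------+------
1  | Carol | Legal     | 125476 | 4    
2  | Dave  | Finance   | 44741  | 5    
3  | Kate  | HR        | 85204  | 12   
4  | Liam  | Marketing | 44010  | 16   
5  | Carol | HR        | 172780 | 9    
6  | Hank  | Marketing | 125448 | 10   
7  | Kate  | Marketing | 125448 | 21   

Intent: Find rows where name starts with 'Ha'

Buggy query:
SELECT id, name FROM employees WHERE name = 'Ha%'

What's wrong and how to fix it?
Bug: '=' compares the literal string including the % character; pattern matching needs LIKE

Fix: Replace '=' with LIKE so 'Ha%' is treated as a pattern

Corrected query:
SELECT id, name FROM employees WHERE name LIKE 'Ha%'

Result:
id | name
---+-----
6  | Hank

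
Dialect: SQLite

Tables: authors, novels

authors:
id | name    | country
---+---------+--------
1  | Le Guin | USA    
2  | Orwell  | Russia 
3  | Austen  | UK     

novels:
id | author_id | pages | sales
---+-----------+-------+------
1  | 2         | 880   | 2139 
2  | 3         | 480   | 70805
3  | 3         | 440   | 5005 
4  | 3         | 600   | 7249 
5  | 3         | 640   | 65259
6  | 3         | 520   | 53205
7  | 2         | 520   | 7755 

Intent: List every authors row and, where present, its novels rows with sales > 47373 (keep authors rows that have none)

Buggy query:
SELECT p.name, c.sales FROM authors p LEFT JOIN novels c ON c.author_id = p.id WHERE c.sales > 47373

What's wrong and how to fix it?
Bug: Filtering c.sales in WHERE discards the NULL rows produced by LEFT JOIN, turning it into an inner join

Fix: Put 'c.sales > 47373' in the JOIN's ON clause instead of WHERE

Corrected query:
SELECT p.name, c.sales FROM authors p LEFT JOIN novels c ON c.author_id = p.id AND c.sales > 47373

Result:
name    | sales
--------+------
Le Guin | NULL 
Orwell  | NULL 
Austen  | 53205
Austen  | 65259
Austen  | 70805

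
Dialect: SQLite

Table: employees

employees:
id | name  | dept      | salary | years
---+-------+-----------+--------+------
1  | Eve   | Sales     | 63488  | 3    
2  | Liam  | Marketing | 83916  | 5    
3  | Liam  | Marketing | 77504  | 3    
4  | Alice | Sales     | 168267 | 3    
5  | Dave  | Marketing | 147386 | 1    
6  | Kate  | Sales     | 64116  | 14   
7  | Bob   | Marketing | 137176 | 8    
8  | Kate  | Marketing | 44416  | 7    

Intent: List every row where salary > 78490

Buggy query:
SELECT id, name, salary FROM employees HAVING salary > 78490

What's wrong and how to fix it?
Bug: HAVING filters the output of aggregation, but this query has no GROUP BY and no aggregate functions, so SQLite rejects it (HAVING clause on a non-aggregate query); the condition here is per row

Fix: Replace HAVING with WHERE since the condition applies to individual rows

Corrected query:
SELECT id, name, salary FROM employees WHERE salary > 78490

Result:
id | name  | salary
---+-------+-------
2  | Liam  | 83916 
4  | Alice | 168267
5  | Dave  | 147386
7  | Bob   | 137176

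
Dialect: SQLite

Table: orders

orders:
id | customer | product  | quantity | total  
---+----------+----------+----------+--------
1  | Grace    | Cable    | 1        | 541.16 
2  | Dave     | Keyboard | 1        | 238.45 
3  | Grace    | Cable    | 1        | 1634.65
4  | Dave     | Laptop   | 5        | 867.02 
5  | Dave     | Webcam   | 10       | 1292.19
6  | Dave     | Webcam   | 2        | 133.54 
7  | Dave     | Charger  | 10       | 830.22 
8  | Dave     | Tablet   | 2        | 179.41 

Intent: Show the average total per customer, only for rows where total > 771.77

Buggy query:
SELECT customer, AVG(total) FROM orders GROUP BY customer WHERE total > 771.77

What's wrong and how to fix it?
Bug: WHERE cannot follow GROUP BY

Fix: Move the WHERE clause before GROUP BY

Corrected query:
SELECT customer, AVG(total) FROM orders WHERE total > 771.77 GROUP BY customer

Result:
customer | AVG(total)
---------+-----------
Dave     | 996.476667
Grace    | 1634.65   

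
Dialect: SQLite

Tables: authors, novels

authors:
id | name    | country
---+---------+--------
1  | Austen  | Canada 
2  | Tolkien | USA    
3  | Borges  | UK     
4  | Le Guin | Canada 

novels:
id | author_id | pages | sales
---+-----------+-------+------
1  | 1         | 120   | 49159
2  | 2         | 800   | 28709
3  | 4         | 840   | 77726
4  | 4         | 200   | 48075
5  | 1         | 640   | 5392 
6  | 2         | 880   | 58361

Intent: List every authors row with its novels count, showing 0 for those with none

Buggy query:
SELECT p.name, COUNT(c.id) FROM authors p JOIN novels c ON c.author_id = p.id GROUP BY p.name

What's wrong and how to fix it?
Bug: INNER JOIN drops authors rows that have no matching novels rows

Fix: Switch to LEFT JOIN to retain unmatched parent rows

Corrected query:
SELECT p.name, COUNT(c.id) FROM authors p LEFT JOIN novels c ON c.author_id = p.id GROUP BY p.name

Result:
name    | COUNT(c.id)
--------+------------
Austen  | 2          
Borges  | 0          
Le Guin | 2          
Tolkien | 2          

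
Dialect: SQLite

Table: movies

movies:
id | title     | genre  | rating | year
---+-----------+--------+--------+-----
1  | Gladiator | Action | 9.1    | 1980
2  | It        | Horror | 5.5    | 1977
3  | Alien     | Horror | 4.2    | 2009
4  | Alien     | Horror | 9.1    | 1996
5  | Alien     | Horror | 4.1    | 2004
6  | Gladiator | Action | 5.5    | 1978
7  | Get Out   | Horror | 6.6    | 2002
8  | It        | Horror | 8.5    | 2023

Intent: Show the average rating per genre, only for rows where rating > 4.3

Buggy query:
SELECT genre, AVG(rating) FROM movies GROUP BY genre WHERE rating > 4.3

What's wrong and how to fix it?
Bug: WHERE cannot follow GROUP BY

Fix: Move the WHERE clause before GROUP BY

Corrected query:
SELECT genre, AVG(rating) FROM movies WHERE rating > 4.3 GROUP BY genre

Result:
genre  | AVG(rating)
-------+------------
Action | 7.3        
Horror | 7.425      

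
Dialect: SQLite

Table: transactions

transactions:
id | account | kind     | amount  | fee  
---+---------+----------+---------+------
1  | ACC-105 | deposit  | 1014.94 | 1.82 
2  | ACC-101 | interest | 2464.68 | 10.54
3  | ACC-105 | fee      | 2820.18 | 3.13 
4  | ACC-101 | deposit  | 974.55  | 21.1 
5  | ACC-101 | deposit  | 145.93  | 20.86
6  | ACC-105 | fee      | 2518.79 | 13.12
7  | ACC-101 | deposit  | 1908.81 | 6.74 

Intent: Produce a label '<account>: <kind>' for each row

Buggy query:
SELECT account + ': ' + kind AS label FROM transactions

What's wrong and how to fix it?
Bug: '+' is numeric addition; on text columns SQLite converts them to 0 instead of concatenating

Fix: Replace + with || to concatenate text

Corrected query:
SELECT account || ': ' || kind AS label FROM transactions

Result:
label            
-----------------
ACC-105: deposit 
ACC-101: interest
ACC-105: fee     
ACC-101: deposit 
ACC-101: deposit 
ACC-105: fee     
ACC-101: deposit 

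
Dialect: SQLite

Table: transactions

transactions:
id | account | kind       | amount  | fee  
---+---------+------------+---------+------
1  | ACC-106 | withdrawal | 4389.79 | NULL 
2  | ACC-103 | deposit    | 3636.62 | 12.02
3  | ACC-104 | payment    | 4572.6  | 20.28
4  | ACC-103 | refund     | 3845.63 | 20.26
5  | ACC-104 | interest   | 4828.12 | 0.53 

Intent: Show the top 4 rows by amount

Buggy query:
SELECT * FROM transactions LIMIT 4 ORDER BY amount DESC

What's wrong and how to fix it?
Bug: ORDER BY cannot follow LIMIT; LIMIT is the final clause

Fix: Sort with ORDER BY, then apply LIMIT

Corrected query:
SELECT * FROM transactions ORDER BY amount DESC LIMIT 4

Result:
id | account | kind       | amount  | fee  
---+---------+------------+---------+------
5  | ACC-104 | interest   | 4828.12 | 0.53 
3  | ACC-104 | payment    | 4572.6  | 20.28
1  | ACC-106 | withdrawal | 4389.79 | NULL 
4  | ACC-103 | refund     | 3845.63 | 20.26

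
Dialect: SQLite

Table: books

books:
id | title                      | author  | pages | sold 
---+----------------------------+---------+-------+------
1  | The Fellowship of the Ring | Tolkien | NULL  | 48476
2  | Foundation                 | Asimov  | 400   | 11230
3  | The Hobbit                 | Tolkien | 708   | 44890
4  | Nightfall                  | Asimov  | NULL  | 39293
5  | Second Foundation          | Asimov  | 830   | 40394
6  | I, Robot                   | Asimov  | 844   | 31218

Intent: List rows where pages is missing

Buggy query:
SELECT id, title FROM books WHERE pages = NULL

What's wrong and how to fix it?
Bug: Comparing to NULL with '=' never matches; NULL = NULL is unknown, not true

Fix: Replace '= NULL' with 'IS NULL'

Corrected query:
SELECT id, title FROM books WHERE pages IS NULL

Result:
id | title                     
---+---------------------------
1  | The Fellowship of the Ring
4  | Nightfall                 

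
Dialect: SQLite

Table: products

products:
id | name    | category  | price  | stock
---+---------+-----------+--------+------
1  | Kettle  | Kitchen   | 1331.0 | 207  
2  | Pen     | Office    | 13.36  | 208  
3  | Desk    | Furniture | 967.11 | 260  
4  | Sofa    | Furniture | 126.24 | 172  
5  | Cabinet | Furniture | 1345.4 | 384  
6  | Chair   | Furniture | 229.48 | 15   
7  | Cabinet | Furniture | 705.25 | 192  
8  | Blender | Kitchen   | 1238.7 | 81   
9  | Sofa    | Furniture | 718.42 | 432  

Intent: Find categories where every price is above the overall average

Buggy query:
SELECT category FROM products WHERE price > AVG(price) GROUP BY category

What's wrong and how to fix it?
Bug: AVG() is an aggregate; it can't sit directly in WHERE

Fix: Compute the overall average in a scalar subquery and compare each group's MIN against it in HAVING

Corrected query:
SELECT category FROM products GROUP BY category HAVING MIN(price) > (SELECT AVG(price) FROM products)

Result:
category
--------
Kitchen 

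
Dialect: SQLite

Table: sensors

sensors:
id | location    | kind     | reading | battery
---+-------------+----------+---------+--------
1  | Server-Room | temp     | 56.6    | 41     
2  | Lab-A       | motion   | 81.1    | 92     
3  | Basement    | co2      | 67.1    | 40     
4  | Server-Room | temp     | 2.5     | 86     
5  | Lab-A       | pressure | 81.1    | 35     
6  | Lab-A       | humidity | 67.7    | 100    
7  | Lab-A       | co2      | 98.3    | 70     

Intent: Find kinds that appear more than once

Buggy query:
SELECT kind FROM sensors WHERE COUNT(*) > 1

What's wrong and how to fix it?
Bug: COUNT(*) is an aggregate and cannot be used in WHERE

Fix: Group first, then use HAVING for the count condition

Corrected query:
SELECT kind FROM sensors GROUP BY kind HAVING COUNT(*) > 1

Result:
kind
----
co2 
temp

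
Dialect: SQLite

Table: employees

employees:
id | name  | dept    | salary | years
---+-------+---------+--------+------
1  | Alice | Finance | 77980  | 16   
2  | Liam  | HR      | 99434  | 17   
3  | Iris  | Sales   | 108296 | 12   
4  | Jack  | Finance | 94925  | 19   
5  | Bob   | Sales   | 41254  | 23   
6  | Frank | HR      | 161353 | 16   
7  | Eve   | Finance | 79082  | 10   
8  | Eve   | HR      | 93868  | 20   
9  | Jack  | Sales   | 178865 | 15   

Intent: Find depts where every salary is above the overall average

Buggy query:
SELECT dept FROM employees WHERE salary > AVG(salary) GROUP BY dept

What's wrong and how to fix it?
Bug: WHERE evaluates per row before aggregation, so AVG() is unavailable

Fix: Use a subquery for AVG and a HAVING MIN(...) filter so the condition holds for every row in the group

Corrected query:
SELECT dept FROM employees GROUP BY dept HAVING MIN(salary) > (SELECT AVG(salary) FROM employees)

Result:
(no rows)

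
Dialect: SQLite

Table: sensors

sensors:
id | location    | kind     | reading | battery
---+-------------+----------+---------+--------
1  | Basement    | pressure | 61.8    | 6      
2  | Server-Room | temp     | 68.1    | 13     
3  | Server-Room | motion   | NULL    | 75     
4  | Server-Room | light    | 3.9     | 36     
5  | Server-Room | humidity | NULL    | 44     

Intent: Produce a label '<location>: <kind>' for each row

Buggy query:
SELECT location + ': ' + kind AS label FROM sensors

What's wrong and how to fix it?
Bug: SQLite uses || for string concatenation; + coerces text to numbers (yielding 0)

Fix: Use the || operator for string concatenation

Corrected query:
SELECT location || ': ' || kind AS label FROM sensors

Result:
label                
---------------------
Basement: pressure   
Server-Room: temp    
Server-Room: motion  
Server-Room: light   
Server-Room: humidity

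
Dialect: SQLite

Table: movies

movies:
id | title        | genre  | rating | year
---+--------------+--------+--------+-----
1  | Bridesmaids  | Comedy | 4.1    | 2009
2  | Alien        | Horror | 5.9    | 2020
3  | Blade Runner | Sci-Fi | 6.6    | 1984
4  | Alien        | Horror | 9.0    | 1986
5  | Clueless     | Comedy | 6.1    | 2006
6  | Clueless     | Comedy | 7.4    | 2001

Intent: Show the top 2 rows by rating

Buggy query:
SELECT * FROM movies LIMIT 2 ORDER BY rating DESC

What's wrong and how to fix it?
Bug: ORDER BY cannot follow LIMIT; LIMIT is the final clause

Fix: Swap the clauses: ORDER BY first, then LIMIT

Corrected query:
SELECT * FROM movies ORDER BY rating DESC LIMIT 2

Result:
id | title    | genre  | rating | year
---+----------+--------+--------+-----
4  | Alien    | Horror | 9      | 1986
6  | Clueless | Comedy | 7.4    | 2001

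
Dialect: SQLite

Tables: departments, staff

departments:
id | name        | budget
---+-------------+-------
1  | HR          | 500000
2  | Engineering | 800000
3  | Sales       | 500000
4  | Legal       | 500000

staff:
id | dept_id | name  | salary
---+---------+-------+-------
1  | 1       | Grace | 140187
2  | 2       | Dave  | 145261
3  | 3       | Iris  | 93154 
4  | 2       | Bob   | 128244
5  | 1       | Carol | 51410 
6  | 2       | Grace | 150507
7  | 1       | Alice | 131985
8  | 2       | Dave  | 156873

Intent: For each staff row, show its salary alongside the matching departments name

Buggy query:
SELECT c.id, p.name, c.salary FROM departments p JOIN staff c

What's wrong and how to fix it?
Bug: Missing join condition: each staff row is matched to all departments rows instead of just its own

Fix: Add ON c.dept_id = p.id to the JOIN

Corrected query:
SELECT c.id, p.name, c.salary FROM departments p JOIN staff c ON c.dept_id = p.id

Result:
id | name        | salary
---+-------------+-------
1  | HR          | 140187
2  | Engineering | 145261
3  | Sales       | 93154 
4  | Engineering | 128244
5  | HR          | 51410 
6  | Engineering | 150507
7  | HR          | 131985
8  | Engineering | 156873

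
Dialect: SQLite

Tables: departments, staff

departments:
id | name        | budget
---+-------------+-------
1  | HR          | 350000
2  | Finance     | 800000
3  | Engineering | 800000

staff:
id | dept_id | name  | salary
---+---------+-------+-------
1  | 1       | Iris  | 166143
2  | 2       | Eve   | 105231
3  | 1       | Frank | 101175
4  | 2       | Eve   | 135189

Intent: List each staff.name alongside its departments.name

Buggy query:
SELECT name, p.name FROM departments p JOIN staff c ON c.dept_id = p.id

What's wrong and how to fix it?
Bug: Both tables have a 'name' column; the unqualified reference is ambiguous

Fix: Prefix ambiguous columns with the table alias

Corrected query:
SELECT c.name, p.name FROM departments p JOIN staff c ON c.dept_id = p.id

Result:
name  | name   
------+--------
Iris  | HR     
Eve   | Finance
Frank | HR     
Eve   | Finance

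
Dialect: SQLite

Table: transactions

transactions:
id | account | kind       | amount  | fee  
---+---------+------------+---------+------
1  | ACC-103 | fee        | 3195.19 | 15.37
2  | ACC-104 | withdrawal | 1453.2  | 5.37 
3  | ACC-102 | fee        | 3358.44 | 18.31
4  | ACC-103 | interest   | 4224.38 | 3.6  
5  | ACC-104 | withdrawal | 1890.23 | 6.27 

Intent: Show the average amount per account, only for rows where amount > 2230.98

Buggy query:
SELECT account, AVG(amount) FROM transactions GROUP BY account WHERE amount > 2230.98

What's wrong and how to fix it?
Bug: Row-level WHERE must come before GROUP BY in the clause order

Fix: Move the WHERE clause before GROUP BY

Corrected query:
SELECT account, AVG(amount) FROM transactions WHERE amount > 2230.98 GROUP BY account

Result:
account | AVG(amount)
--------+------------
ACC-102 | 3358.44    
ACC-103 | 3709.785   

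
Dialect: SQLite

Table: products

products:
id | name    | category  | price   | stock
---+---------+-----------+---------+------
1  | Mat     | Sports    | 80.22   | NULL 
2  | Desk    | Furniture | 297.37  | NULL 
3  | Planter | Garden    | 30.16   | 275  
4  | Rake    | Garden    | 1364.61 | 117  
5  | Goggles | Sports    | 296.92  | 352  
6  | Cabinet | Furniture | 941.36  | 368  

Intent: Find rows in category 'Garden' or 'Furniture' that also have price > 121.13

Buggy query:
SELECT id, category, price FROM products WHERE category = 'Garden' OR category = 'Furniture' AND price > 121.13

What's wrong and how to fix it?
Bug: AND binds tighter than OR, so this parses as category = 'Garden' OR (category = 'Furniture' AND price > 121.13)

Fix: Group the OR with parentheses (or use IN), then AND the threshold

Corrected query:
SELECT id, category, price FROM products WHERE (category = 'Garden' OR category = 'Furniture') AND price > 121.13

Result:
id | category  | price  
---+-----------+--------
2  | Furniture | 297.37 
4  | Garden    | 1364.61
6  | Furniture | 941.36 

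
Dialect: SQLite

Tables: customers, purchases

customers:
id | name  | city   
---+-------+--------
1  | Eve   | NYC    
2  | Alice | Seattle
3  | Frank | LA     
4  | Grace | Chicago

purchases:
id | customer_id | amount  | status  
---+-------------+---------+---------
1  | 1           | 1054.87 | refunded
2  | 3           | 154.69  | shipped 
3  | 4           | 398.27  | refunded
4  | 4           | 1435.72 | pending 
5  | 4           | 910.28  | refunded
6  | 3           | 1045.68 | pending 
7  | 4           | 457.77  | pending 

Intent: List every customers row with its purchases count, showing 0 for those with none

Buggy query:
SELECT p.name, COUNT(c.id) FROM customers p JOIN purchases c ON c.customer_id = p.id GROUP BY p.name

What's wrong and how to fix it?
Bug: INNER JOIN drops customers rows that have no matching purchases rows

Fix: Use LEFT JOIN so parents without children still appear (COUNT(c.id) gives 0)

Corrected query:
SELECT p.name, COUNT(c.id) FROM customers p LEFT JOIN purchases c ON c.customer_id = p.id GROUP BY p.name

Result:
name  | COUNT(c.id)
------+------------
Alice | 0          
Eve   | 1          
Frank | 2          
Grace | 4          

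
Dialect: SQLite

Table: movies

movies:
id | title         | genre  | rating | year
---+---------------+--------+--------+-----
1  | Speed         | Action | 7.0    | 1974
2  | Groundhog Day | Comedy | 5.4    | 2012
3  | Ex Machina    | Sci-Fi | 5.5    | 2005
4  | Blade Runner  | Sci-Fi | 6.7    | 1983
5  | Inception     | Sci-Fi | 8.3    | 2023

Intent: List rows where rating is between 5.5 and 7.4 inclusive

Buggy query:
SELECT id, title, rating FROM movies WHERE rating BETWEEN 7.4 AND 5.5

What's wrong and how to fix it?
Bug: BETWEEN expects the lower bound first; with 7.4 AND 5.5 the range is empty

Fix: Swap the bounds so the smaller value comes first

Corrected query:
SELECT id, title, rating FROM movies WHERE rating BETWEEN 5.5 AND 7.4

Result:
id | title        | rating
---+--------------+-------
1  | Speed        | 7     
3  | Ex Machina   | 5.5   
4  | Blade Runner | 6.7   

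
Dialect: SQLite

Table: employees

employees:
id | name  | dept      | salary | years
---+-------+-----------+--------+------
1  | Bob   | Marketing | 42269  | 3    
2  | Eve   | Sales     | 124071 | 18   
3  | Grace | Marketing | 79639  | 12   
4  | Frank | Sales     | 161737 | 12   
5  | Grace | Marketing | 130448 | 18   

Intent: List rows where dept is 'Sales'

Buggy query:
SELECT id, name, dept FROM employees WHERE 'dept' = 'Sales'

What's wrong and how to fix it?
Bug: Single quotes denote string literals in SQL; the column name is being compared as a constant string

Fix: Remove the quotes around the column name (or use double quotes for an identifier)

Corrected query:
SELECT id, name, dept FROM employees WHERE dept = 'Sales'

Result:
id | name  | dept 
---+-------+------
2  | Eve   | Sales
4  | Frank | Sales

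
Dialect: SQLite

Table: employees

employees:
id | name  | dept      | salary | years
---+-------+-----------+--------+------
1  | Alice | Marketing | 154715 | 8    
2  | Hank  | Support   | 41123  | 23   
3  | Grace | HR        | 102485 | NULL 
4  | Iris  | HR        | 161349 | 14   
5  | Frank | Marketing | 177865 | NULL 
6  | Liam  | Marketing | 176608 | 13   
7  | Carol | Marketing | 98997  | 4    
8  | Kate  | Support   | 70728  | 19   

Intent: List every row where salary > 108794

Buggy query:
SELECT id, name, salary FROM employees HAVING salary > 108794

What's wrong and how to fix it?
Bug: This is a non-aggregate query (no GROUP BY, no aggregates), so in SQLite the HAVING clause is invalid here; a row-level condition belongs in WHERE

Fix: Replace HAVING with WHERE since the condition applies to individual rows

Corrected query:
SELECT id, name, salary FROM employees WHERE salary > 108794

Result:
id | name  | salary
---+-------+-------
1  | Alice | 154715
4  | Iris  | 161349
5  | Frank | 177865
6  | Liam  | 176608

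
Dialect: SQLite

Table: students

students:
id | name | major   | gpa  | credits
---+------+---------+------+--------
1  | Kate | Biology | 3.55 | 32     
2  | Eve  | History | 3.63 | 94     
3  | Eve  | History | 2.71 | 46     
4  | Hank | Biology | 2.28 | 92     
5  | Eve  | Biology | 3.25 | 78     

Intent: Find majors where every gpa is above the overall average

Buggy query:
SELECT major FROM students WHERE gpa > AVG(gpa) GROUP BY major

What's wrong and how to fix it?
Bug: AVG() is an aggregate; it can't sit directly in WHERE

Fix: Compute the overall average in a scalar subquery and compare each group's MIN against it in HAVING

Corrected query:
SELECT major FROM students GROUP BY major HAVING MIN(gpa) > (SELECT AVG(gpa) FROM students)

Result:
(no rows)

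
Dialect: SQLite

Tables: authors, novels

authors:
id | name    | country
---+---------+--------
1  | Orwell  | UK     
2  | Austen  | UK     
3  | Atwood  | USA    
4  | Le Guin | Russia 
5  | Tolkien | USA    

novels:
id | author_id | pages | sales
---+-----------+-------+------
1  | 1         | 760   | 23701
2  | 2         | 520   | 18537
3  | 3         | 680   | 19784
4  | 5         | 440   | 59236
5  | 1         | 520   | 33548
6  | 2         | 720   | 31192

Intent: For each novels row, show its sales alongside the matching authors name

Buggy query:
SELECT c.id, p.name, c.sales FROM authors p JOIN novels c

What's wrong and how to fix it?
Bug: JOIN with no ON clause produces a cartesian product; every novels row pairs with every authors row

Fix: Specify the join condition linking the foreign key to the parent id

Corrected query:
SELECT c.id, p.name, c.sales FROM authors p JOIN novels c ON c.author_id = p.id

Result:
id | name    | sales
---+---------+------
1  | Orwell  | 23701
2  | Austen  | 18537
3  | Atwood  | 19784
4  | Tolkien | 59236
5  | Orwell  | 33548
6  | Austen  | 31192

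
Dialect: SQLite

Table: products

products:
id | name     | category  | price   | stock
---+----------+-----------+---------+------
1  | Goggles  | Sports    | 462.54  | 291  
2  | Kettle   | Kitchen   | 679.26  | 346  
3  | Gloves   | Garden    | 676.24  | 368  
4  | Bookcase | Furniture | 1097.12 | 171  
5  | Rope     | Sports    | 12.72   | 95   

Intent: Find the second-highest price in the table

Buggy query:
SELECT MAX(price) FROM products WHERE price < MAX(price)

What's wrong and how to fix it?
Bug: The inner MAX is an aggregate inside WHERE, which is not allowed

Fix: Compute the overall MAX in a subquery, then take MAX of rows below it

Corrected query:
SELECT MAX(price) FROM products WHERE price < (SELECT MAX(price) FROM products)

Result:
MAX(price)
----------
679.26    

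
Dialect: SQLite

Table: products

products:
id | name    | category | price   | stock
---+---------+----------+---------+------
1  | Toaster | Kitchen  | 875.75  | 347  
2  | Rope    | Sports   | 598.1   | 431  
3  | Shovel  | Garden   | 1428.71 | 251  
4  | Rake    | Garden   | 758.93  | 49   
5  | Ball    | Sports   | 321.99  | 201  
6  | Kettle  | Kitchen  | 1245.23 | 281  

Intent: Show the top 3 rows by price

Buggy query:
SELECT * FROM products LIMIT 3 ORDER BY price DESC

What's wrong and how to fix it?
Bug: ORDER BY cannot follow LIMIT; LIMIT is the final clause

Fix: Sort with ORDER BY, then apply LIMIT

Corrected query:
SELECT * FROM products ORDER BY price DESC LIMIT 3

Result:
id | name    | category | price   | stock
---+---------+----------+---------+------
3  | Shovel  | Garden   | 1428.71 | 251  
6  | Kettle  | Kitchen  | 1245.23 | 281  
1  | Toaster | Kitchen  | 875.75  | 347  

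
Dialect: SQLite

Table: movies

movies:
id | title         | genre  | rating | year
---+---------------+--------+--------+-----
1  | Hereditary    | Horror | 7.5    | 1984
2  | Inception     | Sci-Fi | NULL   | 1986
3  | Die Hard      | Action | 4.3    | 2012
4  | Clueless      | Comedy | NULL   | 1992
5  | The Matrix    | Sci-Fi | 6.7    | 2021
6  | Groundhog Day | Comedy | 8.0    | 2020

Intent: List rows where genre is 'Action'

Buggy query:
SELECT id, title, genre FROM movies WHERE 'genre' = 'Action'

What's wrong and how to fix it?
Bug: Single quotes denote string literals in SQL; the column name is being compared as a constant string

Fix: Remove the quotes around the column name (or use double quotes for an identifier)

Corrected query:
SELECT id, title, genre FROM movies WHERE genre = 'Action'

Result:
id | title    | genre 
---+----------+-------
3  | Die Hard | Action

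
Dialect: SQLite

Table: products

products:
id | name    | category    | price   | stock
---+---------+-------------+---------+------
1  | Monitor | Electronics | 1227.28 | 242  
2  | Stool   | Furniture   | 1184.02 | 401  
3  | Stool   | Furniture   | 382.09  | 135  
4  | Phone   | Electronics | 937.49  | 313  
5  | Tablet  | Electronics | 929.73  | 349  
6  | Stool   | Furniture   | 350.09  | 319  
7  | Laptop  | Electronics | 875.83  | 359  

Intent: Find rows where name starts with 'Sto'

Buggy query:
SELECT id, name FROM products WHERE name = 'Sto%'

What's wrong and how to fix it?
Bug: Wildcards only work with LIKE; '=' treats '%' as a literal character

Fix: Replace '=' with LIKE so 'Sto%' is treated as a pattern

Corrected query:
SELECT id, name FROM products WHERE name LIKE 'Sto%'

Result:
id | name 
---+------
2  | Stool
3  | Stool
6  | Stool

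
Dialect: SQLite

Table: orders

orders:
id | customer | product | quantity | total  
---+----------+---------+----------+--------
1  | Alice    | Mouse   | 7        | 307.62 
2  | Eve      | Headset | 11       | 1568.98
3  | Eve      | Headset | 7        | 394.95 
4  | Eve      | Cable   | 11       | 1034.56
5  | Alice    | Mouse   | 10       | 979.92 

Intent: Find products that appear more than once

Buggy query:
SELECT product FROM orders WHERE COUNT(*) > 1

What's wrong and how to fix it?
Bug: COUNT(*) is an aggregate and cannot be used in WHERE

Fix: Group first, then use HAVING for the count condition

Corrected query:
SELECT product FROM orders GROUP BY product HAVING COUNT(*) > 1

Result:
product
-------
Headset
Mouse  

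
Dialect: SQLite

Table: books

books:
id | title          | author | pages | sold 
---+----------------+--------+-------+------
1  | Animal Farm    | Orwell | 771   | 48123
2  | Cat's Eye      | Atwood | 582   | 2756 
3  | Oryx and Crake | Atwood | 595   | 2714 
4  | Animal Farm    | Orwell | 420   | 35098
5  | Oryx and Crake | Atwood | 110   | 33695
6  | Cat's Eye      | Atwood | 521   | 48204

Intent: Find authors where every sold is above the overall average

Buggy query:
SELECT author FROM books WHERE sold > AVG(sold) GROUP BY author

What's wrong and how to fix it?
Bug: AVG() is an aggregate; it can't sit directly in WHERE

Fix: Compute the overall average in a scalar subquery and compare each group's MIN against it in HAVING

Corrected query:
SELECT author FROM books GROUP BY author HAVING MIN(sold) > (SELECT AVG(sold) FROM books)

Result:
author
------
Orwell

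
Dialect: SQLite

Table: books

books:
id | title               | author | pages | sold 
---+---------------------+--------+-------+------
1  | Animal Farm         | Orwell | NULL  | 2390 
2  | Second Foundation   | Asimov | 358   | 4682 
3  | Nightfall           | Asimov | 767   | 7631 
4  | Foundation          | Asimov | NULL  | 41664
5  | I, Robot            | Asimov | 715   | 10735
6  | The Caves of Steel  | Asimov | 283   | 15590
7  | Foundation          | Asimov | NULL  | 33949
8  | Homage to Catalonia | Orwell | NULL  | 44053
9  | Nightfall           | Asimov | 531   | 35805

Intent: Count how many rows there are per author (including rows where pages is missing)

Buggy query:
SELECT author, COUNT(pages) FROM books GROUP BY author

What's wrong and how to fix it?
Bug: COUNT(pages) skips NULLs, so groups with missing pages are undercounted

Fix: Replace COUNT(pages) with COUNT(*)

Corrected query:
SELECT author, COUNT(*) FROM books GROUP BY author

Result:
author | COUNT(*)
-------+---------
Asimov | 7       
Orwell | 2       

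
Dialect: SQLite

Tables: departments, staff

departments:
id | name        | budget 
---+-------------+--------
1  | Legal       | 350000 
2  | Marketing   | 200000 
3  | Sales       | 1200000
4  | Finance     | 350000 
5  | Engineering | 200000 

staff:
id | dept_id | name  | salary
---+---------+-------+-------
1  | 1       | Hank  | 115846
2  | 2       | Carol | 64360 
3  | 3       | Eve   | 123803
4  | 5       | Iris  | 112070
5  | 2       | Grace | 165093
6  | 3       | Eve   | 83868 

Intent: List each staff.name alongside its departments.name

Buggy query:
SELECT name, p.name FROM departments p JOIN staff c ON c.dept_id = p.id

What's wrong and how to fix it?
Bug: 'name' exists in both joined tables, so the database can't tell which one is meant

Fix: Prefix ambiguous columns with the table alias

Corrected query:
SELECT c.name, p.name FROM departments p JOIN staff c ON c.dept_id = p.id

Result:
name  | name       
------+------------
Hank  | Legal      
Carol | Marketing  
Eve   | Sales      
Iris  | Engineering
Grace | Marketing  
Eve   | Sales      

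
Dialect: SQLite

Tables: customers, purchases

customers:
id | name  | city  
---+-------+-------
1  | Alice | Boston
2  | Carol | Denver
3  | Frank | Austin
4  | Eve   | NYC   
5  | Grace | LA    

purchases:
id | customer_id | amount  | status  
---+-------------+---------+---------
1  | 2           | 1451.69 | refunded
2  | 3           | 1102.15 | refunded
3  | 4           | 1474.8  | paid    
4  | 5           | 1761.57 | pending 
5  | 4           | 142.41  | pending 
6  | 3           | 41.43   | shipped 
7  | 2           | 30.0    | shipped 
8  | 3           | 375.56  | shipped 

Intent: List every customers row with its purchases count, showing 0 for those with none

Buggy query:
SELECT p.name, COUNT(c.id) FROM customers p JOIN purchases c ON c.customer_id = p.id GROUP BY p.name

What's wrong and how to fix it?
Bug: An inner join excludes parents with zero children

Fix: Switch to LEFT JOIN to retain unmatched parent rows

Corrected query:
SELECT p.name, COUNT(c.id) FROM customers p LEFT JOIN purchases c ON c.customer_id = p.id GROUP BY p.name

Result:
name  | COUNT(c.id)
------+------------
Alice | 0          
Carol | 2          
Eve   | 2          
Frank | 3          
Grace | 1          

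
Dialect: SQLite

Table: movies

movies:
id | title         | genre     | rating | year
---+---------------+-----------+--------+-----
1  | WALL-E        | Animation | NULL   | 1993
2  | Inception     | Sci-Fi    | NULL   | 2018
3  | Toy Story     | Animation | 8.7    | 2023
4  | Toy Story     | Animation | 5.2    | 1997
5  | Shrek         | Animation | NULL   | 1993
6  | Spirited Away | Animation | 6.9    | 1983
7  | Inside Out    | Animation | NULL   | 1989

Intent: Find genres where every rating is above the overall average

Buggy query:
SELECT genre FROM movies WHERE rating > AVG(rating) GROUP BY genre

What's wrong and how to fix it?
Bug: WHERE evaluates per row before aggregation, so AVG() is unavailable

Fix: Use a subquery for AVG and a HAVING MIN(...) filter so the condition holds for every row in the group

Corrected query:
SELECT genre FROM movies GROUP BY genre HAVING MIN(rating) > (SELECT AVG(rating) FROM movies)

Result:
(no rows)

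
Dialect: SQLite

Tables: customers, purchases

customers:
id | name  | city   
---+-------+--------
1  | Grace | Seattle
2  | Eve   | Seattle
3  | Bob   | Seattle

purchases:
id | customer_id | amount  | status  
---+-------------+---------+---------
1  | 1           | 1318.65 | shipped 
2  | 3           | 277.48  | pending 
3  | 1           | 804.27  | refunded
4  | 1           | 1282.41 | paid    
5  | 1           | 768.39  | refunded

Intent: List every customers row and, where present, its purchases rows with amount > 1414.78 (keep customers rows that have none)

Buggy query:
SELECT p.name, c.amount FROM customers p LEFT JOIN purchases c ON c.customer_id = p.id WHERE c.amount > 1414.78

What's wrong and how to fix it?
Bug: Filtering c.amount in WHERE discards the NULL rows produced by LEFT JOIN, turning it into an inner join

Fix: Put 'c.amount > 1414.78' in the JOIN's ON clause instead of WHERE

Corrected query:
SELECT p.name, c.amount FROM customers p LEFT JOIN purchases c ON c.customer_id = p.id AND c.amount > 1414.78

Result:
name  | amount
------+-------
Grace | NULL  
Eve   | NULL  
Bob   | NULL  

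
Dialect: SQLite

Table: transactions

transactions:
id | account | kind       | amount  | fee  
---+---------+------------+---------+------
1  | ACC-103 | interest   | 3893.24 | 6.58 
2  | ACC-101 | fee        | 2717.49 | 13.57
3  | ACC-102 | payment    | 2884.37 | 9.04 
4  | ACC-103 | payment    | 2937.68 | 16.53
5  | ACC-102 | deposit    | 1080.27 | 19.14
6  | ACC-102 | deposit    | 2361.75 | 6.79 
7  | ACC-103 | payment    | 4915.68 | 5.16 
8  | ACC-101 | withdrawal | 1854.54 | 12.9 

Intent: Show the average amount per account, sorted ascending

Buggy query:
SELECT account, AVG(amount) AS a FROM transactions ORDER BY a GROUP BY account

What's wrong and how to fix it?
Bug: ORDER BY appears before GROUP BY; SQL clause order requires GROUP BY first

Fix: Reorder: SELECT … FROM … GROUP BY … ORDER BY …

Corrected query:
SELECT account, AVG(amount) AS a FROM transactions GROUP BY account ORDER BY a

Result:
account | a          
--------+------------
ACC-102 | 2108.796667
ACC-101 | 2286.015   
ACC-103 | 3915.533333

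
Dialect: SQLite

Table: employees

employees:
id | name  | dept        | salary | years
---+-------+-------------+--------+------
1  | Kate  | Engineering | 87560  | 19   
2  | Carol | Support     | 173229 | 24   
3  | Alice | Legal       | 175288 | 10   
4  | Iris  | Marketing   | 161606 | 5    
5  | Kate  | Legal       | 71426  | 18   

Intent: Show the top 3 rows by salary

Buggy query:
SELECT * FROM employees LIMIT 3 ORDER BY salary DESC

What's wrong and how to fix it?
Bug: LIMIT must come after ORDER BY

Fix: Sort with ORDER BY, then apply LIMIT

Corrected query:
SELECT * FROM employees ORDER BY salary DESC LIMIT 3

Result:
id | name  | dept      | salary | years
---+-------+-----------+--------+------
3  | Alice | Legal     | 175288 | 10   
2  | Carol | Support   | 173229 | 24   
4  | Iris  | Marketing | 161606 | 5    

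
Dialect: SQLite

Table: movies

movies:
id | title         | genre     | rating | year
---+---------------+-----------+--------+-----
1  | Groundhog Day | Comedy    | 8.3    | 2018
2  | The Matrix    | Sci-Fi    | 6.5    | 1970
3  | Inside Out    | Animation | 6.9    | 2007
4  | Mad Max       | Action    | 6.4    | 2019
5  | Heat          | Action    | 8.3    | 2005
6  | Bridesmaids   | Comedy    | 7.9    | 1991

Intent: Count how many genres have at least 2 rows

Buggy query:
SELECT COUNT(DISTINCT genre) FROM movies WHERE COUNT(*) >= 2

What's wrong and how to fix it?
Bug: COUNT(*) cannot appear in WHERE; the per-group count doesn't exist yet

Fix: Use a subquery that GROUPs and filters with HAVING, then count its rows

Corrected query:
SELECT COUNT(*) FROM (SELECT genre FROM movies GROUP BY genre HAVING COUNT(*) >= 2)

Result:
COUNT(*)
--------
2       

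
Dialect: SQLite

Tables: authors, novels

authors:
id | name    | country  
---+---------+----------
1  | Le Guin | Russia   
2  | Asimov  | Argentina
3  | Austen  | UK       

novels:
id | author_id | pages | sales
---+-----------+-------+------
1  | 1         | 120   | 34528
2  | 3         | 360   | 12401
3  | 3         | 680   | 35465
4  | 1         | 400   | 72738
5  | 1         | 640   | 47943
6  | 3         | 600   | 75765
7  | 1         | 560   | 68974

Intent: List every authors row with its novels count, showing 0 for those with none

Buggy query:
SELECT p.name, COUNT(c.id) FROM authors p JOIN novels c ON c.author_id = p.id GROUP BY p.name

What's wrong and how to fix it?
Bug: INNER JOIN drops authors rows that have no matching novels rows

Fix: Use LEFT JOIN so parents without children still appear (COUNT(c.id) gives 0)

Corrected query:
SELECT p.name, COUNT(c.id) FROM authors p LEFT JOIN novels c ON c.author_id = p.id GROUP BY p.name

Result:
name    | COUNT(c.id)
--------+------------
Asimov  | 0          
Austen  | 3          
Le Guin | 4          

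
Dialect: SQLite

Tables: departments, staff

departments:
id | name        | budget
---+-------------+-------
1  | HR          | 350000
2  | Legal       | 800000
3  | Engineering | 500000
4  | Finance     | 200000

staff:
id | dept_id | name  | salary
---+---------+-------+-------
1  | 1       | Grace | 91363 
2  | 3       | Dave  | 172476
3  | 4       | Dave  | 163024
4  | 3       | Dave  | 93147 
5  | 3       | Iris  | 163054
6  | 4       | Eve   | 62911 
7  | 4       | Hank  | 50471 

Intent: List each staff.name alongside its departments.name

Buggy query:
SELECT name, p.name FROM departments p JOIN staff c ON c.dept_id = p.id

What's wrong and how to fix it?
Bug: Both tables have a 'name' column; the unqualified reference is ambiguous

Fix: Prefix ambiguous columns with the table alias

Corrected query:
SELECT c.name, p.name FROM departments p JOIN staff c ON c.dept_id = p.id

Result:
name  | name       
------+------------
Grace | HR         
Dave  | Engineering
Dave  | Finance    
Dave  | Engineering
Iris  | Engineering
Eve   | Finance    
Hank  | Finance    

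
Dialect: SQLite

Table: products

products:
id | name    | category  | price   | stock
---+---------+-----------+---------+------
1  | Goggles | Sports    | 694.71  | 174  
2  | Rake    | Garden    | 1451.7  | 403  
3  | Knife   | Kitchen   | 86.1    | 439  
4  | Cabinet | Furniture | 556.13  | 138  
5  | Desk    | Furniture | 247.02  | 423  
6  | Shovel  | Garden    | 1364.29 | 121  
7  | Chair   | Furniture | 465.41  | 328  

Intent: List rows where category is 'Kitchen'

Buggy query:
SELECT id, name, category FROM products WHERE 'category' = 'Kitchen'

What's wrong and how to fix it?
Bug: Single quotes denote string literals in SQL; the column name is being compared as a constant string

Fix: Reference the column as category without single quotes

Corrected query:
SELECT id, name, category FROM products WHERE category = 'Kitchen'

Result:
id | name  | category
---+-------+---------
3  | Knife | Kitchen 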